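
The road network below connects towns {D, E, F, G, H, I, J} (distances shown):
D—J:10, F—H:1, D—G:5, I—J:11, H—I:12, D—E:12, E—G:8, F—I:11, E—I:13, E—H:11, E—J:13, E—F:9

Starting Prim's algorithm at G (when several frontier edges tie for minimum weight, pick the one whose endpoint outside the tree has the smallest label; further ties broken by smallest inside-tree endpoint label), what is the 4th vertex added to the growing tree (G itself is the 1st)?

F

Grow the tree from G using Prim:
Step 1: cheapest edge leaving the tree is D—G (5); add D.
Step 2: cheapest edge leaving the tree is E—G (8); add E.
Step 3: cheapest edge leaving the tree is E—F (9); add F.
Step 4: cheapest edge leaving the tree is F—H (1); add H.
Step 5: cheapest edge leaving the tree is D—J (10); add J.
Step 6: cheapest edge leaving the tree is F—I (11); add I.
Vertex order: G, D, E, F, H, J, I. The 4th vertex is F.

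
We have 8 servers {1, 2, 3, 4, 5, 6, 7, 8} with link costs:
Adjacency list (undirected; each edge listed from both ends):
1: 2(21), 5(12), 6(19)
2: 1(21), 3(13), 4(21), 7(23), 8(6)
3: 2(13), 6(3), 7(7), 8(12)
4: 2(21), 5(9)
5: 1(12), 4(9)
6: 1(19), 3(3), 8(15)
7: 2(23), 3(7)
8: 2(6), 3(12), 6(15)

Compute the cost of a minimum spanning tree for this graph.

Grow the tree from 7 using Prim:
Step 1: frontier [3 7 7, 2 7 23] → take 3 7 (7); add 3.
Step 2: frontier [3 6 3, 3 8 12, 2 3 13, 2 7 23] → take 3 6 (3); add 6.
Step 3: frontier [3 8 12, 2 3 13, 6 8 15, 1 6 19, 2 7 23] → take 3 8 (12); add 8.
Step 4: frontier [2 3 13, 1 6 19, 2 7 23, 2 8 6] → take 2 8 (6); add 2.
Step 5: frontier [1 2 21, 2 4 21, 1 6 19] → take 1 6 (19); add 1.
Step 6: frontier [1 5 12, 2 4 21] → take 1 5 (12); add 5.
Step 7: frontier [2 4 21, 4 5 9] → take 4 5 (9); add 4.
MST edges: 3 7, 3 6, 3 8, 2 8, 1 6, 1 5, 4 5; total weight 7+3+12+6+19+12+9 = 68.

68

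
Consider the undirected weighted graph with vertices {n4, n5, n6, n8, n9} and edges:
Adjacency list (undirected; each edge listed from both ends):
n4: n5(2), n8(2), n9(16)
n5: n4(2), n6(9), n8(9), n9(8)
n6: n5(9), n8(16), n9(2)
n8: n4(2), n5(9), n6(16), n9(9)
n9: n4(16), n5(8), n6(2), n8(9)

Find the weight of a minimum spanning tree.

Sort edges by weight, then run Kruskal:
n4—n5 (2): add — endpoints in different components.
n4—n8 (2): add — endpoints in different components.
n6—n9 (2): add — endpoints in different components.
n5—n9 (8): add — endpoints in different components.
MST edges: n4—n5, n4—n8, n6—n9, n5—n9; total weight 2+2+2+8 = 14.

14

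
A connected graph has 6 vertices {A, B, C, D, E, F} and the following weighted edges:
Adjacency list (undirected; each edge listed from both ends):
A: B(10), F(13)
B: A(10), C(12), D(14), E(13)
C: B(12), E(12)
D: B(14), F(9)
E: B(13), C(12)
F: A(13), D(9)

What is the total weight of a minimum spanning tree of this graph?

Kruskal's algorithm — process edges by increasing weight (ties by edge label):
D F (9): add — endpoints in different components.
A B (10): add — endpoints in different components.
B C (12): add — endpoints in different components.
C E (12): add — endpoints in different components.
A F (13): add — endpoints in different components.
MST edges: D F, A B, B C, C E, A F; total weight 9+10+12+12+13 = 56.

56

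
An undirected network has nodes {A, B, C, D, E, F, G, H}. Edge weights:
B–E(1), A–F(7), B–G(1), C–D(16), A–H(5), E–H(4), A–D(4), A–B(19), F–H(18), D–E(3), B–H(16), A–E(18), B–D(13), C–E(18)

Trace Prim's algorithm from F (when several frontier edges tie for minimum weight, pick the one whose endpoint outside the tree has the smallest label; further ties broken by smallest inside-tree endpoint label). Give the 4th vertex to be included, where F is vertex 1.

Prim, starting at F.
Step 1: cheapest edge leaving the tree is A–F (7); add A.
Step 2: cheapest edge leaving the tree is A–D (4); add D.
Step 3: cheapest edge leaving the tree is D–E (3); add E.
Step 4: cheapest edge leaving the tree is B–E (1); add B.
Step 5: cheapest edge leaving the tree is B–G (1); add G.
Step 6: cheapest edge leaving the tree is E–H (4); add H.
Step 7: cheapest edge leaving the tree is C–D (16); add C.
Vertex order: F, A, D, E, B, G, H, C. The 4th vertex is E.

E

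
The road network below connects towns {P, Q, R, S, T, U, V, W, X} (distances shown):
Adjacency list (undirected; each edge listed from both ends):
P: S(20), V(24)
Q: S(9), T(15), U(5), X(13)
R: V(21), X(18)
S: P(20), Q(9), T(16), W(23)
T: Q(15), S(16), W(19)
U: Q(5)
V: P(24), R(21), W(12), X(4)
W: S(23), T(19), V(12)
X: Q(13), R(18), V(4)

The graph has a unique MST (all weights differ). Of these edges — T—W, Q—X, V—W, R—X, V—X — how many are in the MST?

Kruskal: consider edges lightest-first.
V—X (4): add — endpoints in different components.
Q—U (5): add — endpoints in different components.
Q—S (9): add — endpoints in different components.
V—W (12): add — endpoints in different components.
Q—X (13): add — endpoints in different components.
Q—T (15): add — endpoints in different components.
S—T (16): skip — T and S already connected.
R—X (18): add — endpoints in different components.
T—W (19): skip — T and W already connected.
P—S (20): add — endpoints in different components.
MST edge set: {V—X, Q—U, Q—S, V—W, Q—X, Q—T, R—X, P—S}.
Of the listed edges, {Q—X, V—W, R—X, V—X} are in the MST → 4.

4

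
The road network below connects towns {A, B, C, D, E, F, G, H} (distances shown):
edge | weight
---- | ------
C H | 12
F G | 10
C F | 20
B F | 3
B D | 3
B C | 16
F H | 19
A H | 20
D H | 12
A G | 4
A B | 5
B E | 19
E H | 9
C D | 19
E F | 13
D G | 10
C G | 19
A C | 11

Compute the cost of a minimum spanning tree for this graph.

47

Kruskal: consider edges lightest-first.
B D (3): add — endpoints in different components.
B F (3): add — endpoints in different components.
A G (4): add — endpoints in different components.
A B (5): add — endpoints in different components.
E H (9): add — endpoints in different components.
D G (10): skip — D and G already connected.
F G (10): skip — F and G already connected.
A C (11): add — endpoints in different components.
C H (12): add — endpoints in different components.
MST edges: B D, B F, A G, A B, E H, A C, C H; total weight 3+3+4+5+9+11+12 = 47.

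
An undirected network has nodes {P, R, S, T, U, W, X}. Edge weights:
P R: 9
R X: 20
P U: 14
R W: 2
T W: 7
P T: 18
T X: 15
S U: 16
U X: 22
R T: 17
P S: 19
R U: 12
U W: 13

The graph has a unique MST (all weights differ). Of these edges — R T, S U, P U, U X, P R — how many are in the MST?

Sort edges by weight, then run Kruskal:
R W (2): add — endpoints in different components.
T W (7): add — endpoints in different components.
P R (9): add — endpoints in different components.
R U (12): add — endpoints in different components.
U W (13): skip — U and W already connected.
P U (14): skip — U and P already connected.
T X (15): add — endpoints in different components.
S U (16): add — endpoints in different components.
MST edge set: {R W, T W, P R, R U, T X, S U}.
Of the listed edges, {S U, P R} are in the MST → 2.

2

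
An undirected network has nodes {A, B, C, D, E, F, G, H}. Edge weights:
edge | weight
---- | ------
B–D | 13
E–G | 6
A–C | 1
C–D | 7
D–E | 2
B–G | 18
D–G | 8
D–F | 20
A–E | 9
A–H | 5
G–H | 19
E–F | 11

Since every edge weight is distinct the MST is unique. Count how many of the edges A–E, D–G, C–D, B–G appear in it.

1

Sort edges by weight, then run Kruskal:
A–C (1): add — endpoints in different components.
D–E (2): add — endpoints in different components.
A–H (5): add — endpoints in different components.
E–G (6): add — endpoints in different components.
C–D (7): add — endpoints in different components.
D–G (8): skip — D and G already connected.
A–E (9): skip — A and E already connected.
E–F (11): add — endpoints in different components.
B–D (13): add — endpoints in different components.
MST edge set: {A–C, D–E, A–H, E–G, C–D, E–F, B–D}.
Of the listed edges, {C–D} are in the MST → 1.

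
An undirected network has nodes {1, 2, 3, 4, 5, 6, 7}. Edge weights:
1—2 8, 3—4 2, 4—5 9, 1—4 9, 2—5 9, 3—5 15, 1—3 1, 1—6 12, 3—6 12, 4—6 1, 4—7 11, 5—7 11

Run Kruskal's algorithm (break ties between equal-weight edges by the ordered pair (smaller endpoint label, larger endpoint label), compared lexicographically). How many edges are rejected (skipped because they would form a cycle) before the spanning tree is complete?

Kruskal: consider edges lightest-first.
1—3 (1): add. Components now {1,3} {2} {4} {5} {6} {7}
4—6 (1): add. Components now {1,3} {2} {4,6} {5} {7}
3—4 (2): add. Components now {1,3,4,6} {2} {5} {7}
1—2 (8): add. Components now {1,2,3,4,6} {5} {7}
1—4 (9): skip — 1 and 4 already connected.
2—5 (9): add. Components now {1,2,3,4,5,6} {7}
4—5 (9): skip — 4 and 5 already connected.
4—7 (11): add. Components now {1,2,3,4,5,6,7}
Edges rejected before the tree was complete: 2.

2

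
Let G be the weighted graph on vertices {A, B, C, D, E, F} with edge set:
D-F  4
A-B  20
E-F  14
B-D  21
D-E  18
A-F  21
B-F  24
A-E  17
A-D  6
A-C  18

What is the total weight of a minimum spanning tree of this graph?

62

Kruskal: consider edges lightest-first.
D-F (4): add. Components now {A} {B} {C} {D,F} {E}
A-D (6): add. Components now {A,D,F} {B} {C} {E}
E-F (14): add. Components now {A,D,E,F} {B} {C}
A-E (17): skip — A and E already connected.
A-C (18): add. Components now {A,C,D,E,F} {B}
D-E (18): skip — D and E already connected.
A-B (20): add. Components now {A,B,C,D,E,F}
MST edges: D-F, A-D, E-F, A-C, A-B; total weight 4+6+14+18+20 = 62.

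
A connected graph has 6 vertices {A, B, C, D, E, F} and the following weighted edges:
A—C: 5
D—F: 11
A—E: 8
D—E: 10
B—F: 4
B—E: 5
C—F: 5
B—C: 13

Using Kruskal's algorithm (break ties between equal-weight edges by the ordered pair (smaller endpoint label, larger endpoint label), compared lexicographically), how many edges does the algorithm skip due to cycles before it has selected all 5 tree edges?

Kruskal's algorithm — process edges by increasing weight (ties by edge label):
B—F (4): add. Components now {A} {B,F} {C} {D} {E}
A—C (5): add. Components now {A,C} {B,F} {D} {E}
B—E (5): add. Components now {A,C} {B,E,F} {D}
C—F (5): add. Components now {A,B,C,E,F} {D}
A—E (8): skip — A and E already connected.
D—E (10): add. Components now {A,B,C,D,E,F}
Edges rejected before the tree was complete: 1.

1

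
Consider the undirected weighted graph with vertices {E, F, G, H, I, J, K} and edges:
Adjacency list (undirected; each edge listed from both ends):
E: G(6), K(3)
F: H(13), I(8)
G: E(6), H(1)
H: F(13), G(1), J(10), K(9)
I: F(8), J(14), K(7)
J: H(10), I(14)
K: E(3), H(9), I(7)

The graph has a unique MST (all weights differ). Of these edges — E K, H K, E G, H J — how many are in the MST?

3

Kruskal's algorithm — process edges by increasing weight (ties by edge label):
G H (1): add — endpoints in different components.
E K (3): add — endpoints in different components.
E G (6): add — endpoints in different components.
I K (7): add — endpoints in different components.
F I (8): add — endpoints in different components.
H K (9): skip — H and K already connected.
H J (10): add — endpoints in different components.
MST edge set: {G H, E K, E G, I K, F I, H J}.
Of the listed edges, {E K, E G, H J} are in the MST → 3.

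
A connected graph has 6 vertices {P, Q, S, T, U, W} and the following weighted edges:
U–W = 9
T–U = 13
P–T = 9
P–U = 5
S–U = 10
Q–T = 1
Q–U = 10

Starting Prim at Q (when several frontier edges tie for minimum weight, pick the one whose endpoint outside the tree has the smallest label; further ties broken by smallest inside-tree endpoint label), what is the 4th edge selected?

Prim, starting at Q.
Step 1: frontier [Q–T 1, Q–U 10] → take Q–T (1); add T.
Step 2: frontier [Q–U 10, P–T 9, T–U 13] → take P–T (9); add P.
Step 3: frontier [P–U 5, Q–U 10, T–U 13] → take P–U (5); add U.
Step 4: frontier [U–W 9, S–U 10] → take U–W (9); add W.
Step 5: frontier [S–U 10] → take S–U (10); add S.
The 4th edge added is U–W.

U-W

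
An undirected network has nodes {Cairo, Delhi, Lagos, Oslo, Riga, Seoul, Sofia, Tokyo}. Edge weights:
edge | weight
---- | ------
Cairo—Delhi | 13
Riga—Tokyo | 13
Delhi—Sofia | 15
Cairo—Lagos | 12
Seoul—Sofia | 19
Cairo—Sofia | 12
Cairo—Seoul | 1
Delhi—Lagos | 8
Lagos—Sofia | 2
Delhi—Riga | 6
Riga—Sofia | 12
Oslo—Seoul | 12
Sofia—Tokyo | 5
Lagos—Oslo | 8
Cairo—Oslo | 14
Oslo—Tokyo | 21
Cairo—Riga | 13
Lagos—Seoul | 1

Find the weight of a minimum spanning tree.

Grow the tree from Delhi using Prim:
Step 1: cheapest edge leaving the tree is Delhi—Riga (6); add Riga.
Step 2: cheapest edge leaving the tree is Delhi—Lagos (8); add Lagos.
Step 3: cheapest edge leaving the tree is Lagos—Seoul (1); add Seoul.
Step 4: cheapest edge leaving the tree is Cairo—Seoul (1); add Cairo.
Step 5: cheapest edge leaving the tree is Lagos—Sofia (2); add Sofia.
Step 6: cheapest edge leaving the tree is Sofia—Tokyo (5); add Tokyo.
Step 7: cheapest edge leaving the tree is Lagos—Oslo (8); add Oslo.
MST edges: Delhi—Riga, Delhi—Lagos, Lagos—Seoul, Cairo—Seoul, Lagos—Sofia, Sofia—Tokyo, Lagos—Oslo; total weight 6+8+1+1+2+5+8 = 31.

31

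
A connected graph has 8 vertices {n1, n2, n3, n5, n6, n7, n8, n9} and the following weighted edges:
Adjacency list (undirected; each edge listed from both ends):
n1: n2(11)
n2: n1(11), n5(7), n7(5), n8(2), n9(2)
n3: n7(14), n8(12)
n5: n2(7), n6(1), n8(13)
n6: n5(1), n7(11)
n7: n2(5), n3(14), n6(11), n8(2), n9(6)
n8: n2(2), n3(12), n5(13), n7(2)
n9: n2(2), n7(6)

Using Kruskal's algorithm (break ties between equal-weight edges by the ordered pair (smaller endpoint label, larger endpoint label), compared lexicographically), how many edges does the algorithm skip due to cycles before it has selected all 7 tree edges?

3

Sort edges by weight, then run Kruskal:
n5 n6 (1): add — endpoints in different components.
n2 n8 (2): add — endpoints in different components.
n2 n9 (2): add — endpoints in different components.
n7 n8 (2): add — endpoints in different components.
n2 n7 (5): skip — n7 and n2 already connected.
n7 n9 (6): skip — n7 and n9 already connected.
n2 n5 (7): add — endpoints in different components.
n1 n2 (11): add — endpoints in different components.
n6 n7 (11): skip — n6 and n7 already connected.
n3 n8 (12): add — endpoints in different components.
Edges rejected before the tree was complete: 3.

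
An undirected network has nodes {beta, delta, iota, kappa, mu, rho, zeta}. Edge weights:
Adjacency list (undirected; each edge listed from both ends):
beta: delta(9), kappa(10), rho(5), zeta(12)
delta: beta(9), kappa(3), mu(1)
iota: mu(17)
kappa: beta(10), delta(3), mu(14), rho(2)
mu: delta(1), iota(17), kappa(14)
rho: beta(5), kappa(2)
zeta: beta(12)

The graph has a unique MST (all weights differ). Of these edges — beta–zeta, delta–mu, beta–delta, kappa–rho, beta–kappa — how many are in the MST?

3

Kruskal: consider edges lightest-first.
delta–mu (1): add — endpoints in different components.
kappa–rho (2): add — endpoints in different components.
delta–kappa (3): add — endpoints in different components.
beta–rho (5): add — endpoints in different components.
beta–delta (9): skip — beta and delta already connected.
beta–kappa (10): skip — beta and kappa already connected.
beta–zeta (12): add — endpoints in different components.
kappa–mu (14): skip — mu and kappa already connected.
iota–mu (17): add — endpoints in different components.
MST edge set: {delta–mu, kappa–rho, delta–kappa, beta–rho, beta–zeta, iota–mu}.
Of the listed edges, {beta–zeta, delta–mu, kappa–rho} are in the MST → 3.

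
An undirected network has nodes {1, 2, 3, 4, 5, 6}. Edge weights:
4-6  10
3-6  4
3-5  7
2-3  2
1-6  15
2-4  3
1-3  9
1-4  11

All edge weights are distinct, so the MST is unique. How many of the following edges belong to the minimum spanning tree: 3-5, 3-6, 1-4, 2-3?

Kruskal: consider edges lightest-first.
2-3 (2): add — endpoints in different components.
2-4 (3): add — endpoints in different components.
3-6 (4): add — endpoints in different components.
3-5 (7): add — endpoints in different components.
1-3 (9): add — endpoints in different components.
MST edge set: {2-3, 2-4, 3-6, 3-5, 1-3}.
Of the listed edges, {3-5, 3-6, 2-3} are in the MST → 3.

3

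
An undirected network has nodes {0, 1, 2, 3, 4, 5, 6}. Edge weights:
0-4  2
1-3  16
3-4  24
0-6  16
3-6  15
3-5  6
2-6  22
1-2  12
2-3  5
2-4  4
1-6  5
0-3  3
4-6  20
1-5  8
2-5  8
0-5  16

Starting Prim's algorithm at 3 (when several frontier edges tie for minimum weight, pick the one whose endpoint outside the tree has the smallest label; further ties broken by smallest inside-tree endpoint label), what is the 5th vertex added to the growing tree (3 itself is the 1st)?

Prim's algorithm from 3:
Step 1: cheapest edge leaving the tree is 0-3 (3); add 0.
Step 2: cheapest edge leaving the tree is 0-4 (2); add 4.
Step 3: cheapest edge leaving the tree is 2-4 (4); add 2.
Step 4: cheapest edge leaving the tree is 3-5 (6); add 5.
Step 5: cheapest edge leaving the tree is 1-5 (8); add 1.
Step 6: cheapest edge leaving the tree is 1-6 (5); add 6.
Vertex order: 3, 0, 4, 2, 5, 1, 6. The 5th vertex is 5.

5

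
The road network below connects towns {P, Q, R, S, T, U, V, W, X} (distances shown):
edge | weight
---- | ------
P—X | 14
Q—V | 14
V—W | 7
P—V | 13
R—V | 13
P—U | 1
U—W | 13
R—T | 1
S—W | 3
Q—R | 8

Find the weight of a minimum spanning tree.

60

Sort edges by weight, then run Kruskal:
P—U (1): add — endpoints in different components.
R—T (1): add — endpoints in different components.
S—W (3): add — endpoints in different components.
V—W (7): add — endpoints in different components.
Q—R (8): add — endpoints in different components.
P—V (13): add — endpoints in different components.
R—V (13): add — endpoints in different components.
U—W (13): skip — U and W already connected.
P—X (14): add — endpoints in different components.
MST edges: P—U, R—T, S—W, V—W, Q—R, P—V, R—V, P—X; total weight 1+1+3+7+8+13+13+14 = 60.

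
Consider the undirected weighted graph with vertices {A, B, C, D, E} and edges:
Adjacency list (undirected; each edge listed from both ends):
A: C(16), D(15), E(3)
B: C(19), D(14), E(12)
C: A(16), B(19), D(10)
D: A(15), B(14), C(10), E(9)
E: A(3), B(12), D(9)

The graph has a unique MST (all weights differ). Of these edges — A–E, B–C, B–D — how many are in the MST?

1

Sort edges by weight, then run Kruskal:
A–E (3): add. Components now {A,E} {B} {C} {D}
D–E (9): add. Components now {A,D,E} {B} {C}
C–D (10): add. Components now {A,C,D,E} {B}
B–E (12): add. Components now {A,B,C,D,E}
MST edge set: {A–E, D–E, C–D, B–E}.
Of the listed edges, {A–E} are in the MST → 1.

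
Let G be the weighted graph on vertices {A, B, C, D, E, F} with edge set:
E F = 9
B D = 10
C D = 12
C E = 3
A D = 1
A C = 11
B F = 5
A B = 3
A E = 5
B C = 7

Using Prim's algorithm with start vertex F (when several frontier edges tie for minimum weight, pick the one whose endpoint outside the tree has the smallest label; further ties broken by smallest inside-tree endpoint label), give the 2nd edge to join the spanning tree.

Prim's algorithm from F:
Step 1: cheapest edge leaving the tree is B F (5); add B.
Step 2: cheapest edge leaving the tree is A B (3); add A.
Step 3: cheapest edge leaving the tree is A D (1); add D.
Step 4: cheapest edge leaving the tree is A E (5); add E.
Step 5: cheapest edge leaving the tree is C E (3); add C.
The 2nd edge added is A B.

A-B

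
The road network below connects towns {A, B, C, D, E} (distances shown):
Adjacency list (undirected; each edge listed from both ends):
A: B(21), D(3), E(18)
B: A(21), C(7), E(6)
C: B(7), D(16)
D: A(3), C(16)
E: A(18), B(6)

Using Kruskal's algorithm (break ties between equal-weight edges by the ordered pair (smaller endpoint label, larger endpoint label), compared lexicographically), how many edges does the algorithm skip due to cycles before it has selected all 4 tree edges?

0

Kruskal: consider edges lightest-first.
A-D (3): add. Components now {A,D} {B} {C} {E}
B-E (6): add. Components now {A,D} {B,E} {C}
B-C (7): add. Components now {A,D} {B,C,E}
C-D (16): add. Components now {A,B,C,D,E}
Edges rejected before the tree was complete: 0.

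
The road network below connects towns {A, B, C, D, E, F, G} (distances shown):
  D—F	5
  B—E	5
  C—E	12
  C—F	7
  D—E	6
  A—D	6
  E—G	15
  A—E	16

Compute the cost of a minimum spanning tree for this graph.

Kruskal's algorithm — process edges by increasing weight (ties by edge label):
B—E (5): add — endpoints in different components.
D—F (5): add — endpoints in different components.
A—D (6): add — endpoints in different components.
D—E (6): add — endpoints in different components.
C—F (7): add — endpoints in different components.
C—E (12): skip — C and E already connected.
E—G (15): add — endpoints in different components.
MST edges: B—E, D—F, A—D, D—E, C—F, E—G; total weight 5+5+6+6+7+15 = 44.

44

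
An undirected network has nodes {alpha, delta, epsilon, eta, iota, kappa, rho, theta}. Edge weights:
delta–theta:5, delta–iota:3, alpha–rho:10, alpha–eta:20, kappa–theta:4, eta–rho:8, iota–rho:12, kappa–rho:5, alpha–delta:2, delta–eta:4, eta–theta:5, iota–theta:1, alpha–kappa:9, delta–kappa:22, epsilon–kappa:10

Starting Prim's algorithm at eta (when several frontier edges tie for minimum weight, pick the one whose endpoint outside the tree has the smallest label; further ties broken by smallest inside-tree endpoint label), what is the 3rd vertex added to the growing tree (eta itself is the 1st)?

Prim's algorithm from eta:
Step 1: cheapest edge leaving the tree is delta–eta (4); add delta.
Step 2: cheapest edge leaving the tree is alpha–delta (2); add alpha.
Step 3: cheapest edge leaving the tree is delta–iota (3); add iota.
Step 4: cheapest edge leaving the tree is iota–theta (1); add theta.
Step 5: cheapest edge leaving the tree is kappa–theta (4); add kappa.
Step 6: cheapest edge leaving the tree is kappa–rho (5); add rho.
Step 7: cheapest edge leaving the tree is epsilon–kappa (10); add epsilon.
Vertex order: eta, delta, alpha, iota, theta, kappa, rho, epsilon. The 3rd vertex is alpha.

alpha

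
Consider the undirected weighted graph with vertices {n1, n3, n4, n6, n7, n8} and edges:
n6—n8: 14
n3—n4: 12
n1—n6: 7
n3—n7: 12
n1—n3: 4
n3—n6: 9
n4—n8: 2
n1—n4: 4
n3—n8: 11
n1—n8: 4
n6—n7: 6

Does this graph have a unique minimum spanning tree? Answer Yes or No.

No

Sort edges by weight, then run Kruskal:
n4—n8 (2): add — endpoints in different components.
n1—n3 (4): add — endpoints in different components.
n1—n4 (4): add — endpoints in different components.
n1—n8 (4): skip — n1 and n8 already connected.
n6—n7 (6): add — endpoints in different components.
n1—n6 (7): add — endpoints in different components.
Non-tree edge n1—n8 has weight 4, equal to the heaviest edge on its tree cycle — swapping gives another MST of the same weight. Not unique.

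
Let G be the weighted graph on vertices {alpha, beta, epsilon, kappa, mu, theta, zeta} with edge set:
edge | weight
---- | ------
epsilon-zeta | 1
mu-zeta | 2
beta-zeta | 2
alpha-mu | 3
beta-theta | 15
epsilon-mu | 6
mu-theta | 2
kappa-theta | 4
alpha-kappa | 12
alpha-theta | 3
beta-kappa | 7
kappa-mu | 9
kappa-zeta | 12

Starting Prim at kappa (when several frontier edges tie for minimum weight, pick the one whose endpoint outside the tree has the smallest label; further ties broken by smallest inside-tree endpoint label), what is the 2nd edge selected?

Grow the tree from kappa using Prim:
Step 1: cheapest edge leaving the tree is kappa-theta (4); add theta.
Step 2: cheapest edge leaving the tree is mu-theta (2); add mu.
Step 3: cheapest edge leaving the tree is mu-zeta (2); add zeta.
Step 4: cheapest edge leaving the tree is epsilon-zeta (1); add epsilon.
Step 5: cheapest edge leaving the tree is beta-zeta (2); add beta.
Step 6: cheapest edge leaving the tree is alpha-mu (3); add alpha.
The 2nd edge added is mu-theta.

mu-theta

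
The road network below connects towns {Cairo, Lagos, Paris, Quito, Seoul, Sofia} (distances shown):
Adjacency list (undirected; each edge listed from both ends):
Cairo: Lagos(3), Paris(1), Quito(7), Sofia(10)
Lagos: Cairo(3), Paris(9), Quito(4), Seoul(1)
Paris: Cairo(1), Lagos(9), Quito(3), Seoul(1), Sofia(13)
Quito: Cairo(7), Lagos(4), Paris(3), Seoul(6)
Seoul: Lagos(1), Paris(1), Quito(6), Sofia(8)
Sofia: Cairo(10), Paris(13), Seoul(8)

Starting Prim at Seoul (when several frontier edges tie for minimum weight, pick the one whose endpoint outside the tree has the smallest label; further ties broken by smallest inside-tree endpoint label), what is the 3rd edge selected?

Grow the tree from Seoul using Prim:
Step 1: cheapest edge leaving the tree is Lagos Seoul (1); add Lagos.
Step 2: cheapest edge leaving the tree is Paris Seoul (1); add Paris.
Step 3: cheapest edge leaving the tree is Cairo Paris (1); add Cairo.
Step 4: cheapest edge leaving the tree is Paris Quito (3); add Quito.
Step 5: cheapest edge leaving the tree is Seoul Sofia (8); add Sofia.
The 3rd edge added is Cairo Paris.

Cairo-Paris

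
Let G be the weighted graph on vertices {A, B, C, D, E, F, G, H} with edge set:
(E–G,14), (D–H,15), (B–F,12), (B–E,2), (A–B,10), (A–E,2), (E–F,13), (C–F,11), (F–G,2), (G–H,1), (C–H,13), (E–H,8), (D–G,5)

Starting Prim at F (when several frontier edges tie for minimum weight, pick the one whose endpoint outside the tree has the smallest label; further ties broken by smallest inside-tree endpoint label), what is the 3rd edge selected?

D-G

Prim, starting at F.
Step 1: cheapest edge leaving the tree is F–G (2); add G.
Step 2: cheapest edge leaving the tree is G–H (1); add H.
Step 3: cheapest edge leaving the tree is D–G (5); add D.
Step 4: cheapest edge leaving the tree is E–H (8); add E.
Step 5: cheapest edge leaving the tree is A–E (2); add A.
Step 6: cheapest edge leaving the tree is B–E (2); add B.
Step 7: cheapest edge leaving the tree is C–F (11); add C.
The 3rd edge added is D–G.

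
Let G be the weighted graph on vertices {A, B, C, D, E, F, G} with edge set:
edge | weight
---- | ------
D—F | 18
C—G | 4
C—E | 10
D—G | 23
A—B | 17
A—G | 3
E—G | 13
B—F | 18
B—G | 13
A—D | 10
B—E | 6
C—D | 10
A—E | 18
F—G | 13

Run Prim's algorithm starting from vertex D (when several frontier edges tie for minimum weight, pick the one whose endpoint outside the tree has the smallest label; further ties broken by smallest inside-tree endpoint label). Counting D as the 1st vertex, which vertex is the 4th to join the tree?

Grow the tree from D using Prim:
Step 1: frontier [A—D 10, C—D 10, D—F 18, D—G 23] → take A—D (10); add A.
Step 2: frontier [A—G 3, A—B 17, A—E 18, C—D 10, D—F 18, D—G 23] → take A—G (3); add G.
Step 3: frontier [A—B 17, A—E 18, C—D 10, D—F 18, C—G 4, B—G 13, E—G 13, F—G 13] → take C—G (4); add C.
Step 4: frontier [A—B 17, A—E 18, C—E 10, D—F 18, B—G 13, E—G 13, F—G 13] → take C—E (10); add E.
Step 5: frontier [A—B 17, D—F 18, B—E 6, B—G 13, F—G 13] → take B—E (6); add B.
Step 6: frontier [B—F 18, D—F 18, F—G 13] → take F—G (13); add F.
Vertex order: D, A, G, C, E, B, F. The 4th vertex is C.

C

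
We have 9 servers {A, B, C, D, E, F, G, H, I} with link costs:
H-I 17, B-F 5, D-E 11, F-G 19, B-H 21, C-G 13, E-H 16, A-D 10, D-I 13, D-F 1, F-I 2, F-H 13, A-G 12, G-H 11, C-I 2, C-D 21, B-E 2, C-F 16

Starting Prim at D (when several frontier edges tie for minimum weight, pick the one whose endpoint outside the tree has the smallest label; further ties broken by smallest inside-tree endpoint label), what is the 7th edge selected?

Prim, starting at D.
Step 1: cheapest edge leaving the tree is D-F (1); add F.
Step 2: cheapest edge leaving the tree is F-I (2); add I.
Step 3: cheapest edge leaving the tree is C-I (2); add C.
Step 4: cheapest edge leaving the tree is B-F (5); add B.
Step 5: cheapest edge leaving the tree is B-E (2); add E.
Step 6: cheapest edge leaving the tree is A-D (10); add A.
Step 7: cheapest edge leaving the tree is A-G (12); add G.
Step 8: cheapest edge leaving the tree is G-H (11); add H.
The 7th edge added is A-G.

A-G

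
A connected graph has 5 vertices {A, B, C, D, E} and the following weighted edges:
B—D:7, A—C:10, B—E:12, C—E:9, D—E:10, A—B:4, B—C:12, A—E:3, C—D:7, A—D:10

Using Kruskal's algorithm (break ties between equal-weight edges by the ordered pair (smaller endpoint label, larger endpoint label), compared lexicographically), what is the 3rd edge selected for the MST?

B-D

Sort edges by weight, then run Kruskal:
A—E (3): add — endpoints in different components.
A—B (4): add — endpoints in different components.
B—D (7): add — endpoints in different components.
C—D (7): add — endpoints in different components.
The 3rd edge added is B—D.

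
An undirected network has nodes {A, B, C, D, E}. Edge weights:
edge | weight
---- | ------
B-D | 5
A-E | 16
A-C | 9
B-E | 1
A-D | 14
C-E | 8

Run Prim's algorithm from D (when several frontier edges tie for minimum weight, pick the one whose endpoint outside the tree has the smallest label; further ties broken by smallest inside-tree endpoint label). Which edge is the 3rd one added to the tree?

Grow the tree from D using Prim:
Step 1: cheapest edge leaving the tree is B-D (5); add B.
Step 2: cheapest edge leaving the tree is B-E (1); add E.
Step 3: cheapest edge leaving the tree is C-E (8); add C.
Step 4: cheapest edge leaving the tree is A-C (9); add A.
The 3rd edge added is C-E.

C-E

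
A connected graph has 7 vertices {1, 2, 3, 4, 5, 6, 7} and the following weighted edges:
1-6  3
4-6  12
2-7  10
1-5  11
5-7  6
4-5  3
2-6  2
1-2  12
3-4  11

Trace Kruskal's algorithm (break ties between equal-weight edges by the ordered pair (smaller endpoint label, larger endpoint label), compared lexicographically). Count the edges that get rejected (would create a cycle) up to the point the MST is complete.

1

Sort edges by weight, then run Kruskal:
2-6 (2): add — endpoints in different components.
1-6 (3): add — endpoints in different components.
4-5 (3): add — endpoints in different components.
5-7 (6): add — endpoints in different components.
2-7 (10): add — endpoints in different components.
1-5 (11): skip — 1 and 5 already connected.
3-4 (11): add — endpoints in different components.
Edges rejected before the tree was complete: 1.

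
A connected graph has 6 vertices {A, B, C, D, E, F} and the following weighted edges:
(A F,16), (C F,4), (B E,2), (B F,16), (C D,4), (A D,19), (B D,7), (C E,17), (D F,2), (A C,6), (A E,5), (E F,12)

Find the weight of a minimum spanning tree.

Sort edges by weight, then run Kruskal:
B E (2): add — endpoints in different components.
D F (2): add — endpoints in different components.
C D (4): add — endpoints in different components.
C F (4): skip — C and F already connected.
A E (5): add — endpoints in different components.
A C (6): add — endpoints in different components.
MST edges: B E, D F, C D, A E, A C; total weight 2+2+4+5+6 = 19.

19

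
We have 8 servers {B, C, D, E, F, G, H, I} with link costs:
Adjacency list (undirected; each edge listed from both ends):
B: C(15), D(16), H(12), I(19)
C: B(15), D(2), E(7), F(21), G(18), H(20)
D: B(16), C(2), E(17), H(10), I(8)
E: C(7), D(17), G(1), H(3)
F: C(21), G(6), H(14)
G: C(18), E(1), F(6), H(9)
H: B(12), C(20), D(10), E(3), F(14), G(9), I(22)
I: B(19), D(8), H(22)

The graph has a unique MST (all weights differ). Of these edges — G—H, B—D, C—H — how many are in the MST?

Sort edges by weight, then run Kruskal:
E—G (1): add — endpoints in different components.
C—D (2): add — endpoints in different components.
E—H (3): add — endpoints in different components.
F—G (6): add — endpoints in different components.
C—E (7): add — endpoints in different components.
D—I (8): add — endpoints in different components.
G—H (9): skip — G and H already connected.
D—H (10): skip — D and H already connected.
B—H (12): add — endpoints in different components.
MST edge set: {E—G, C—D, E—H, F—G, C—E, D—I, B—H}.
Of the listed edges, {} are in the MST → 0.

0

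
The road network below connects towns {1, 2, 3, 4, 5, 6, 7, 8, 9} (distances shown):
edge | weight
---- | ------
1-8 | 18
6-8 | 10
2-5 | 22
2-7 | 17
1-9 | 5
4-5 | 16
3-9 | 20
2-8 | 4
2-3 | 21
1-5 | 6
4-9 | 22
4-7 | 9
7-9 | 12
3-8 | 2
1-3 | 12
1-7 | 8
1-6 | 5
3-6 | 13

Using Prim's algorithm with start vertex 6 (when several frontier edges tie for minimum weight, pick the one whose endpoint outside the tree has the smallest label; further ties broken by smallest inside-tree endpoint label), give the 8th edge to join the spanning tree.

Prim, starting at 6.
Step 1: cheapest edge leaving the tree is 1-6 (5); add 1.
Step 2: cheapest edge leaving the tree is 1-9 (5); add 9.
Step 3: cheapest edge leaving the tree is 1-5 (6); add 5.
Step 4: cheapest edge leaving the tree is 1-7 (8); add 7.
Step 5: cheapest edge leaving the tree is 4-7 (9); add 4.
Step 6: cheapest edge leaving the tree is 6-8 (10); add 8.
Step 7: cheapest edge leaving the tree is 3-8 (2); add 3.
Step 8: cheapest edge leaving the tree is 2-8 (4); add 2.
The 8th edge added is 2-8.

2-8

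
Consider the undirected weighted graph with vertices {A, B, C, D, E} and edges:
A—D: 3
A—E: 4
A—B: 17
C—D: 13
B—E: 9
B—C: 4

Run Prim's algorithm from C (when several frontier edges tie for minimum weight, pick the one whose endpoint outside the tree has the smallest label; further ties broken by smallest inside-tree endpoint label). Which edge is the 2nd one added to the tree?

Prim's algorithm from C:
Step 1: cheapest edge leaving the tree is B—C (4); add B.
Step 2: cheapest edge leaving the tree is B—E (9); add E.
Step 3: cheapest edge leaving the tree is A—E (4); add A.
Step 4: cheapest edge leaving the tree is A—D (3); add D.
The 2nd edge added is B—E.

B-E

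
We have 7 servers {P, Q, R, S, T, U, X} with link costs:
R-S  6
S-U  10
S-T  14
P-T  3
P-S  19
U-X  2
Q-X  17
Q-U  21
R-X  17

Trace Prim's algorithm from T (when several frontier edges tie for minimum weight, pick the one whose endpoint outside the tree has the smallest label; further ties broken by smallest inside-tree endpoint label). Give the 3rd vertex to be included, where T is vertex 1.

S

Grow the tree from T using Prim:
Step 1: frontier [P-T 3, S-T 14] → take P-T (3); add P.
Step 2: frontier [P-S 19, S-T 14] → take S-T (14); add S.
Step 3: frontier [R-S 6, S-U 10] → take R-S (6); add R.
Step 4: frontier [R-X 17, S-U 10] → take S-U (10); add U.
Step 5: frontier [R-X 17, U-X 2, Q-U 21] → take U-X (2); add X.
Step 6: frontier [Q-U 21, Q-X 17] → take Q-X (17); add Q.
Vertex order: T, P, S, R, U, X, Q. The 3rd vertex is S.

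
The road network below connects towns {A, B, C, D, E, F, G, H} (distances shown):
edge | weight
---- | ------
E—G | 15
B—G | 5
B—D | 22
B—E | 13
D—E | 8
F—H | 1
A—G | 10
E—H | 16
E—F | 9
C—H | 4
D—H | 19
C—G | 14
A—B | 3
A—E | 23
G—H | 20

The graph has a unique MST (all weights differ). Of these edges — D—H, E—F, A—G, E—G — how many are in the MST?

1

Kruskal: consider edges lightest-first.
F—H (1): add — endpoints in different components.
A—B (3): add — endpoints in different components.
C—H (4): add — endpoints in different components.
B—G (5): add — endpoints in different components.
D—E (8): add — endpoints in different components.
E—F (9): add — endpoints in different components.
A—G (10): skip — A and G already connected.
B—E (13): add — endpoints in different components.
MST edge set: {F—H, A—B, C—H, B—G, D—E, E—F, B—E}.
Of the listed edges, {E—F} are in the MST → 1.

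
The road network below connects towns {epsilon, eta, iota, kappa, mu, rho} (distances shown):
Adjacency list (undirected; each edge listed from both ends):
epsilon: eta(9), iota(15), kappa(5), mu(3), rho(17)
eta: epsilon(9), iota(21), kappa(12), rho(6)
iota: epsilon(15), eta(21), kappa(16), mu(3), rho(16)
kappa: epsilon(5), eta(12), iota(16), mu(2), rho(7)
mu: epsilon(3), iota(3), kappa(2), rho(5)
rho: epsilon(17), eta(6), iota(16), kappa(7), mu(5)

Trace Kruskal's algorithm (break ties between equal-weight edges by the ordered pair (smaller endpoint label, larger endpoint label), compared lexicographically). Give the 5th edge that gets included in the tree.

Sort edges by weight, then run Kruskal:
kappa–mu (2): add. Components now {epsilon} {eta} {rho} {kappa,mu} {iota}
epsilon–mu (3): add. Components now {epsilon,kappa,mu} {eta} {rho} {iota}
iota–mu (3): add. Components now {epsilon,iota,kappa,mu} {eta} {rho}
epsilon–kappa (5): skip — epsilon and kappa already connected.
mu–rho (5): add. Components now {epsilon,iota,kappa,mu,rho} {eta}
eta–rho (6): add. Components now {epsilon,eta,iota,kappa,mu,rho}
The 5th edge added is eta–rho.

eta-rho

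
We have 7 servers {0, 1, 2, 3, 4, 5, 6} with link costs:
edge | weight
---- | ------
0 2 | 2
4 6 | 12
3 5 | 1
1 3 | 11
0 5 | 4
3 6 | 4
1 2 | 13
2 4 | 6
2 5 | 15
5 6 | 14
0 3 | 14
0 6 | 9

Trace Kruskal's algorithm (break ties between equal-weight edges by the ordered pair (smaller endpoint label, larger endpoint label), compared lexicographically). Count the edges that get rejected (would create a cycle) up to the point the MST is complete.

1

Kruskal's algorithm — process edges by increasing weight (ties by edge label):
3 5 (1): add — endpoints in different components.
0 2 (2): add — endpoints in different components.
0 5 (4): add — endpoints in different components.
3 6 (4): add — endpoints in different components.
2 4 (6): add — endpoints in different components.
0 6 (9): skip — 0 and 6 already connected.
1 3 (11): add — endpoints in different components.
Edges rejected before the tree was complete: 1.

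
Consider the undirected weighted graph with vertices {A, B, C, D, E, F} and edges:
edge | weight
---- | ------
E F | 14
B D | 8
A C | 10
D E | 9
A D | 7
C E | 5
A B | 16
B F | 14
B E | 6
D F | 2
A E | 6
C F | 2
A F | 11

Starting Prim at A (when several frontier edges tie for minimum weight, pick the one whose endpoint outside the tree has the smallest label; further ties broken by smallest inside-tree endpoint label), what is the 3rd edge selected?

Prim's algorithm from A:
Step 1: frontier [A E 6, A D 7, A C 10, A F 11, A B 16] → take A E (6); add E.
Step 2: frontier [A D 7, A C 10, A F 11, A B 16, C E 5, B E 6, D E 9, E F 14] → take C E (5); add C.
Step 3: frontier [A D 7, A F 11, A B 16, C F 2, B E 6, D E 9, E F 14] → take C F (2); add F.
Step 4: frontier [A D 7, A B 16, B E 6, D E 9, D F 2, B F 14] → take D F (2); add D.
Step 5: frontier [A B 16, B D 8, B E 6, B F 14] → take B E (6); add B.
The 3rd edge added is C F.

C-F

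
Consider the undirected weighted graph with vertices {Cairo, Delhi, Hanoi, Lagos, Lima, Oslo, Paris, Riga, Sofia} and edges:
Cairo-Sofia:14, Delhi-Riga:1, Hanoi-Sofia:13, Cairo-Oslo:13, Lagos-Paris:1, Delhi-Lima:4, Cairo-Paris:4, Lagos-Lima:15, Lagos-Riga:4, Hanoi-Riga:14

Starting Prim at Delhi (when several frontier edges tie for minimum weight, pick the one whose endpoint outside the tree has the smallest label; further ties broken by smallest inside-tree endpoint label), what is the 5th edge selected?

Delhi-Lima

Prim's algorithm from Delhi:
Step 1: cheapest edge leaving the tree is Delhi-Riga (1); add Riga.
Step 2: cheapest edge leaving the tree is Lagos-Riga (4); add Lagos.
Step 3: cheapest edge leaving the tree is Lagos-Paris (1); add Paris.
Step 4: cheapest edge leaving the tree is Cairo-Paris (4); add Cairo.
Step 5: cheapest edge leaving the tree is Delhi-Lima (4); add Lima.
Step 6: cheapest edge leaving the tree is Cairo-Oslo (13); add Oslo.
Step 7: cheapest edge leaving the tree is Hanoi-Riga (14); add Hanoi.
Step 8: cheapest edge leaving the tree is Hanoi-Sofia (13); add Sofia.
The 5th edge added is Delhi-Lima.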